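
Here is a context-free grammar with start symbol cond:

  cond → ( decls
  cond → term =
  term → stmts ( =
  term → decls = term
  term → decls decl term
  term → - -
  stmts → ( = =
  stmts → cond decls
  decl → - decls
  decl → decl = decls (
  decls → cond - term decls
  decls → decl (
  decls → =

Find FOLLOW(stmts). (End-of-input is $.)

{ ( }

In term → stmts ( =: add FIRST(( =) = { ( }.
Union: FOLLOW(stmts) = { ( }.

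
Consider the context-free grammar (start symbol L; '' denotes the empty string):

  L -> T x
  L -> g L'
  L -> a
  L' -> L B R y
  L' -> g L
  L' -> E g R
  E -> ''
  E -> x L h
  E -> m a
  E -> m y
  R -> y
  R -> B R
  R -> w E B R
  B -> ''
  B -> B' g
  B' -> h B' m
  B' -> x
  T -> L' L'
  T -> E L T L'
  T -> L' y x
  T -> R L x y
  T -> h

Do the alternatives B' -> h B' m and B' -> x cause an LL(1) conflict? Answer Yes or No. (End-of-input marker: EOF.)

FIRST(h B' m) = { h } and FIRST(x) = { x }.
The FIRST sets are disjoint and neither alternative is nullable — no conflict.

No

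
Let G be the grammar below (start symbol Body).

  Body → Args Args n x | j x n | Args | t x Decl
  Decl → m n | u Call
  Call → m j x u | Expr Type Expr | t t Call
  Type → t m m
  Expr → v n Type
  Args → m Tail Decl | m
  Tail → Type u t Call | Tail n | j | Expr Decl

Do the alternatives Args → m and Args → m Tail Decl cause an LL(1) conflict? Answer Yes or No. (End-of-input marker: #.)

Yes

FIRST(m) = { m } and FIRST(m Tail Decl) = { m }.
Both contain m, so the two alternatives are not disjoint — LL(1) conflict.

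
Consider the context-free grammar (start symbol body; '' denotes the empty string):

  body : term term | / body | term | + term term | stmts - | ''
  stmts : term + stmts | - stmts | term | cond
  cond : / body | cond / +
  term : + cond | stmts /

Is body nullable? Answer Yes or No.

Yes

body has an ''-production, so body ⇒ ''.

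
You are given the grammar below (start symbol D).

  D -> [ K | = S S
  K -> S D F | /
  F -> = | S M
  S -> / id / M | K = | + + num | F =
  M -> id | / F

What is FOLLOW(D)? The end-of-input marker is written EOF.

D is the start symbol, so EOF ∈ FOLLOW(D).
In K -> S D F: add FIRST(F) = { +, /, = }.
Union: FOLLOW(D) = { EOF, +, /, = }.

{ EOF, +, /, = }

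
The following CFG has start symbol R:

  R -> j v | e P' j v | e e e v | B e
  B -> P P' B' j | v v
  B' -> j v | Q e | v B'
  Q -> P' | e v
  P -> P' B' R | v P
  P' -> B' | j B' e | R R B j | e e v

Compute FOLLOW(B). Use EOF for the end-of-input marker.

{ e, j }

In R -> B e: add FIRST(e) = { e }.
In P' -> R R B j: add FIRST(j) = { j }.
Union: FOLLOW(B) = { e, j }.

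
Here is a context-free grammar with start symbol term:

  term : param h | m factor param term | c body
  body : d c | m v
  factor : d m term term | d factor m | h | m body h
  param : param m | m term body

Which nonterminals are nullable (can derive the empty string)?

No nonterminal has an empty production or an RHS whose symbols are all nullable.

{ } (none)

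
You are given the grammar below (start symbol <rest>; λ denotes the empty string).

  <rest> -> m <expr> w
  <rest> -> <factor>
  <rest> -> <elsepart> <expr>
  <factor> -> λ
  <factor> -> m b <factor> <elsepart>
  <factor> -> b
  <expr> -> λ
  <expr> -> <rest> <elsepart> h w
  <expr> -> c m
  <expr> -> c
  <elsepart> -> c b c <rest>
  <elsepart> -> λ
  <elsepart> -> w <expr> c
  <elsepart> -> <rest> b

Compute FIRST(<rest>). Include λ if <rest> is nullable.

{ b, c, h, m, w, λ }

<rest> -> m <expr> w contributes {m}.
From <rest> -> <factor>: add FIRST(<factor>) = { b, m, λ } (including λ since <factor> is nullable).
From <rest> -> <elsepart> <expr>: <elsepart>, <expr> nullable, take FIRST(<elsepart>) ∪ FIRST(<expr>) = { b, c, h, m, w }; also λ since the whole RHS is nullable.
Union: FIRST(<rest>) = { b, c, h, m, w, λ }.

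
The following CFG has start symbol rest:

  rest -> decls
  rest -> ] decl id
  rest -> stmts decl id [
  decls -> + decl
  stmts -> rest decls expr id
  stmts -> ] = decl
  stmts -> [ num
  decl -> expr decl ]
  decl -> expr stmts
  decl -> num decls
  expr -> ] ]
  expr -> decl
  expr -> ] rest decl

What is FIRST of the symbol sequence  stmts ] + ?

Add FIRST(stmts) = { +, [, ] }; stmts is not nullable, stop.

{ +, [, ] }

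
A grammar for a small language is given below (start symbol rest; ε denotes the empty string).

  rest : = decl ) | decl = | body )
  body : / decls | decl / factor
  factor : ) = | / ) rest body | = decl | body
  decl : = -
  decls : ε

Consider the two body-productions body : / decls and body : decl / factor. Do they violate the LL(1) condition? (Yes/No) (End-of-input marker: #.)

No

FIRST(/ decls) = { / } and FIRST(decl / factor) = { = }.
The FIRST sets are disjoint and neither alternative is nullable — no conflict.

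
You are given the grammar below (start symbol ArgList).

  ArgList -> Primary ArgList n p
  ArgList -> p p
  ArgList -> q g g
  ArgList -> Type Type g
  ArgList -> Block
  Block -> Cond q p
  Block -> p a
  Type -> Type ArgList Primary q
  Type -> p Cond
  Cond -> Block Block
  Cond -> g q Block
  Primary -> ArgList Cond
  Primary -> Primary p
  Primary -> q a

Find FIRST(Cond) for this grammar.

From Cond -> Block Block: add FIRST(Block) = { g, p }.
Cond -> g q Block contributes {g}.
Union: FIRST(Cond) = { g, p }.

{ g, p }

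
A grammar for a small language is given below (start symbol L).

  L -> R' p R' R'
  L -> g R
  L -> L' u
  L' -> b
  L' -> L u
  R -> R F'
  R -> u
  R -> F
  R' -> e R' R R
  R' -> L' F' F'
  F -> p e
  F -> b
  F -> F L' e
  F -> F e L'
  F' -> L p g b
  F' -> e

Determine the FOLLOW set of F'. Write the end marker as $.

In R -> R F': F' is at the end, add FOLLOW(R) = { $, b, e, g, p, u }.
In R' -> L' F' F': add FIRST(F') = { b, e, g }.
In R' -> L' F' F': F' is at the end, add FOLLOW(R') = { $, b, e, g, p, u }.
Union: FOLLOW(F') = { $, b, e, g, p, u }.

{ $, b, e, g, p, u }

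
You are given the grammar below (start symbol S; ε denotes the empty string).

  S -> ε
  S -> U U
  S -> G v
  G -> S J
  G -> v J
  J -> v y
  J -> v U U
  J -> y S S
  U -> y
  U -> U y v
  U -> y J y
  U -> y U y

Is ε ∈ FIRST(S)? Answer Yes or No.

Yes

S has an ε-production, so S ⇒ ε.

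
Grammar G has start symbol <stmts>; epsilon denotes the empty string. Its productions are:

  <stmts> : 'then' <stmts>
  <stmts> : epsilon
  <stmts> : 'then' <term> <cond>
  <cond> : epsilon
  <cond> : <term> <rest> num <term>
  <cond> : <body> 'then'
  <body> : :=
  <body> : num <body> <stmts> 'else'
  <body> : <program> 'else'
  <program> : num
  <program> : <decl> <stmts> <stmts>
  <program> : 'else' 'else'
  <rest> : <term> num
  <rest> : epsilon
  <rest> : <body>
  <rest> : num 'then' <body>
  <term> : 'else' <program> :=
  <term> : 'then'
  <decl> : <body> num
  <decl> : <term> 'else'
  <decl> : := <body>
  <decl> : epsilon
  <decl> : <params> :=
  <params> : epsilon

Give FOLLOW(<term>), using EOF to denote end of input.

{ EOF, 'else', 'then', :=, num }

In <stmts> : 'then' <term> <cond>: add FIRST(<cond>)\{epsilon} = { 'else', 'then', :=, num }.
  Since <cond> is nullable, also add FOLLOW(<stmts>) = { EOF, 'else', 'then', := }.
In <cond> : <term> <rest> num <term>: add FIRST(<rest> num <term>) = { 'else', 'then', :=, num }.
In <cond> : <term> <rest> num <term>: <term> is at the end, add FOLLOW(<cond>) = { EOF, 'else', 'then', := }.
In <rest> : <term> num: add FIRST(num) = { num }.
In <decl> : <term> 'else': add FIRST('else') = { 'else' }.
Union: FOLLOW(<term>) = { EOF, 'else', 'then', :=, num }.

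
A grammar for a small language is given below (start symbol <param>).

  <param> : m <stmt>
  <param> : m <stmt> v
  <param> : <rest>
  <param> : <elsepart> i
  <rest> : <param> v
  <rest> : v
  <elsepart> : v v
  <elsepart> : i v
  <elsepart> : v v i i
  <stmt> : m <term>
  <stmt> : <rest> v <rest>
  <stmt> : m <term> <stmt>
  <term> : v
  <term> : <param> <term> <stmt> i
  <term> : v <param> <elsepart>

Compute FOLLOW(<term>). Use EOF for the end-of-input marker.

In <stmt> : m <term>: <term> is at the end, add FOLLOW(<stmt>) = { EOF, i, m, v }.
In <stmt> : m <term> <stmt>: add FIRST(<stmt>) = { i, m, v }.
In <term> : <param> <term> <stmt> i: add FIRST(<stmt> i) = { i, m, v }.
Union: FOLLOW(<term>) = { EOF, i, m, v }.

{ EOF, i, m, v }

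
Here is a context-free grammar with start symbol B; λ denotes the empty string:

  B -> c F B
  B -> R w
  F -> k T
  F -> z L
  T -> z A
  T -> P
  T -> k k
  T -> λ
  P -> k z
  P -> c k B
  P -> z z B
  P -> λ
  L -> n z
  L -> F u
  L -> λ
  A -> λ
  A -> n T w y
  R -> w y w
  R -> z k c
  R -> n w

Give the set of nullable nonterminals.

Directly nullable (have an λ-production): T, P, L, A.
No other nonterminal has a production whose RHS symbols are all nullable.

{ A, L, P, T }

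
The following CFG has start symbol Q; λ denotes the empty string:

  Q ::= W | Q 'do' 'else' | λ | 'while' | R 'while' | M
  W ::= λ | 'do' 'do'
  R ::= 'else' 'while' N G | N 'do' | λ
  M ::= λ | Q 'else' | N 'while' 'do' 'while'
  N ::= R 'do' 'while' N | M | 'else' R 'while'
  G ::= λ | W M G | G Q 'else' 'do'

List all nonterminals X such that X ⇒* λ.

Directly nullable (have an λ-production): Q, W, R, M, G.
N ::= M with every symbol nullable, so N is nullable.

{ G, M, N, Q, R, W }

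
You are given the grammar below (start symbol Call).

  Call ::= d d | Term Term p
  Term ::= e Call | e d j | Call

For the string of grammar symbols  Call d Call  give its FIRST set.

Add FIRST(Call) = { d, e }; Call is not nullable, stop.

{ d, e }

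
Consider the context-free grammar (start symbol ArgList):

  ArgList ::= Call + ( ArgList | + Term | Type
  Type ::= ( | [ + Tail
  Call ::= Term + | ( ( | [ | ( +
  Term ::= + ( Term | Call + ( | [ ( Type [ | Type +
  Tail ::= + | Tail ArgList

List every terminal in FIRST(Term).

Term ::= + ( Term contributes {+}.
From Term ::= Call + (: add FIRST(Call) = { (, +, [ }.
Term ::= [ ( Type [ contributes {[}.
From Term ::= Type +: add FIRST(Type) = { (, [ }.
Union: FIRST(Term) = { (, +, [ }.

{ (, +, [ }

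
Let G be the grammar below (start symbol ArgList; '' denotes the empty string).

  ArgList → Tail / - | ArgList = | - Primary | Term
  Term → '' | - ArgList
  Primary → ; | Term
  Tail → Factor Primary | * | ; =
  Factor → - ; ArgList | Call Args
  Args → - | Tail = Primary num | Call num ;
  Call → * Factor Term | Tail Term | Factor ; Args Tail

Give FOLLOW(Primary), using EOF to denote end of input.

{ EOF, *, -, /, ;, =, num }

In ArgList → - Primary: Primary is at the end, add FOLLOW(ArgList) = { EOF, *, -, /, ;, =, num }.
In Tail → Factor Primary: Primary is at the end, add FOLLOW(Tail) = { *, -, /, ;, =, num }.
In Args → Tail = Primary num: add FIRST(num) = { num }.
Union: FOLLOW(Primary) = { EOF, *, -, /, ;, =, num }.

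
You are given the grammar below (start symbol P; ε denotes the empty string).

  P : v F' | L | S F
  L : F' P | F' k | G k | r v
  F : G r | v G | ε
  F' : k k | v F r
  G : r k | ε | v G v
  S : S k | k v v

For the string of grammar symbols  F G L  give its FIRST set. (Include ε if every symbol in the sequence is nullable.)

Add FIRST(F)\{ε} = { r, v }; F is nullable, continue.
Add FIRST(G)\{ε} = { r, v }; G is nullable, continue.
Add FIRST(L) = { k, r, v }; L is not nullable, stop.

{ k, r, v }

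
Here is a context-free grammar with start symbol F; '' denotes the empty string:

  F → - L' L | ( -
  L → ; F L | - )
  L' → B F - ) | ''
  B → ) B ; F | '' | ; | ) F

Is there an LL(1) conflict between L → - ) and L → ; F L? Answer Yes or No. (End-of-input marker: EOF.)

No

FIRST(- )) = { - } and FIRST(; F L) = { ; }.
The FIRST sets are disjoint and neither alternative is nullable — no conflict.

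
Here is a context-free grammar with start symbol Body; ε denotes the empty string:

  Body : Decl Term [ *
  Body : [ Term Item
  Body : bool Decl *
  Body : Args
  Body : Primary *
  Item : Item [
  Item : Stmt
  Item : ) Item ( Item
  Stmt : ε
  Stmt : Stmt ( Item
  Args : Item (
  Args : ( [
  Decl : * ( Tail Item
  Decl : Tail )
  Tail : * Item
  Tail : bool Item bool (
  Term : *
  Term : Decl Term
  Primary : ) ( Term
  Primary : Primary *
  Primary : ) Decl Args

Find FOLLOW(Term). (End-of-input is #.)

In Body : Decl Term [ *: add FIRST([ *) = { [ }.
In Body : [ Term Item: add FIRST(Item)\{ε} = { (, ), [ }.
  Since Item is nullable, also add FOLLOW(Body) = { # }.
In Term : Decl Term: Term is at the end, add FOLLOW(Term) = { #, (, ), *, [ }.
In Primary : ) ( Term: Term is at the end, add FOLLOW(Primary) = { * }.
Union: FOLLOW(Term) = { #, (, ), *, [ }.

{ #, (, ), *, [ }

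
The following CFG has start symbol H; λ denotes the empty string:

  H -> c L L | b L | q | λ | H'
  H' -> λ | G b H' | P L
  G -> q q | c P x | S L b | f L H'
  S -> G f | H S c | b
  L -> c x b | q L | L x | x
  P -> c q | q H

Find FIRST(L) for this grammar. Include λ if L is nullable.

L -> c x b contributes {c}.
L -> q L contributes {q}.
From L -> L x: add FIRST(L) = { c, q, x }.
L -> x contributes {x}.
Union: FIRST(L) = { c, q, x }.

{ c, q, x }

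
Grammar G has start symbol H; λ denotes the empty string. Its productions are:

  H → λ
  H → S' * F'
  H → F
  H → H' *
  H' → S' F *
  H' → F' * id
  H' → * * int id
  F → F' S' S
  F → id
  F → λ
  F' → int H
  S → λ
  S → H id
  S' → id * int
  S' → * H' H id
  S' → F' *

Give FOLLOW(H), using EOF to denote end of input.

{ EOF, *, id, int }

H is the start symbol, so EOF ∈ FOLLOW(H).
In F' → int H: H is at the end, add FOLLOW(F') = { EOF, *, id, int }.
In S → H id: add FIRST(id) = { id }.
In S' → * H' H id: add FIRST(id) = { id }.
Union: FOLLOW(H) = { EOF, *, id, int }.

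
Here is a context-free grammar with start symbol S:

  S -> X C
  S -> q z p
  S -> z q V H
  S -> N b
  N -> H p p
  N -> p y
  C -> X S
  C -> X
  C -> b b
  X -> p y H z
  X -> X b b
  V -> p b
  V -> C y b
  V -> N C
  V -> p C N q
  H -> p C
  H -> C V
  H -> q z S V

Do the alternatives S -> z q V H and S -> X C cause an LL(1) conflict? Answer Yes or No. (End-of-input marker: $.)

FIRST(z q V H) = { z } and FIRST(X C) = { p }.
The FIRST sets are disjoint and neither alternative is nullable — no conflict.

No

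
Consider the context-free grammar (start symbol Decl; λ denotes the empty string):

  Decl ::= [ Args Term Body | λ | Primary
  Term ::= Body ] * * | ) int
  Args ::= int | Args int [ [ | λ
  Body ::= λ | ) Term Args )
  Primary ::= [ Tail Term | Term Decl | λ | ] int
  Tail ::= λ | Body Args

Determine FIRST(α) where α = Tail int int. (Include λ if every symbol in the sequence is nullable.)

{ ), int }

Add FIRST(Tail)\{λ} = { ), int }; Tail is nullable, continue.
int is a terminal; add {int} and stop.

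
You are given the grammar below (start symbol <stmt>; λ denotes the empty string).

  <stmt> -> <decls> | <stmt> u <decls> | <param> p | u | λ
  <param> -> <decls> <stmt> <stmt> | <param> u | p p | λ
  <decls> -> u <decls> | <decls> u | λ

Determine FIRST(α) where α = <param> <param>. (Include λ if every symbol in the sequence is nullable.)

{ p, u, λ }

Add FIRST(<param>)\{λ} = { p, u }; <param> is nullable, continue.
Add FIRST(<param>)\{λ} = { p, u }; <param> is nullable, continue.
Every symbol is nullable, so include λ.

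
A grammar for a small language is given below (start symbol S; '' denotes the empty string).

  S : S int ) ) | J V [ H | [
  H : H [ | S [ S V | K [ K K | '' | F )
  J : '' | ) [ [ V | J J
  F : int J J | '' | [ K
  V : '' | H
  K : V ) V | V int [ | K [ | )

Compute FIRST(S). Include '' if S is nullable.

From S : S int ) ): add FIRST(S) = { ), [, int }.
From S : J V [ H: J, V nullable, take FIRST(J) ∪ FIRST(V) ∪ {[} = { ), [, int }.
S : [ contributes {[}.
Union: FIRST(S) = { ), [, int }.

{ ), [, int }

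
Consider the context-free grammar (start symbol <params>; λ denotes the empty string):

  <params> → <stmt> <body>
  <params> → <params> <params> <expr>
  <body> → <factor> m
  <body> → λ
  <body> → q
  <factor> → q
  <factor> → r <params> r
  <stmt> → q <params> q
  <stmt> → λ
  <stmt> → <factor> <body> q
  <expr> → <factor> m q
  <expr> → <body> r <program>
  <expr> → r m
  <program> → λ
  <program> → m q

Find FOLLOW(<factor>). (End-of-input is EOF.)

{ m, q, r }

In <body> → <factor> m: add FIRST(m) = { m }.
In <stmt> → <factor> <body> q: add FIRST(<body> q) = { q, r }.
In <expr> → <factor> m q: add FIRST(m q) = { m }.
Union: FOLLOW(<factor>) = { m, q, r }.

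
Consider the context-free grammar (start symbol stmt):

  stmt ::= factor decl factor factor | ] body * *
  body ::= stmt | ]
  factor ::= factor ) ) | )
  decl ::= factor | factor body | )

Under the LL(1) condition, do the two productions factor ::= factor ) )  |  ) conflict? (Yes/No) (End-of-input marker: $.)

FIRST(factor ) )) = { ) } and FIRST()) = { ) }.
Both contain ), so the two alternatives are not disjoint — LL(1) conflict.

Yes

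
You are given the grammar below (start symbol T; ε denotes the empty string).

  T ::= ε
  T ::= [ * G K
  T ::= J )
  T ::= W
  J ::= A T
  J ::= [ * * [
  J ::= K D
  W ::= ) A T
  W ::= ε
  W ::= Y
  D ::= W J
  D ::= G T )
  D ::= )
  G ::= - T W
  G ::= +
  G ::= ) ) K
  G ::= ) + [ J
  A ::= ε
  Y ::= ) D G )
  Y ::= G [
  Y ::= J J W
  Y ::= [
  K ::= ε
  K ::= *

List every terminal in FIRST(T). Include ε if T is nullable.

{ ), *, +, -, [, ε }

T ::= ε contributes ε.
T ::= [ * G K contributes {[}.
From T ::= J ): J nullable, take FIRST(J) ∪ {)} = { ), *, +, -, [ }.
From T ::= W: add FIRST(W) = { ), *, +, -, [, ε } (including ε since W is nullable).
Union: FIRST(T) = { ), *, +, -, [, ε }.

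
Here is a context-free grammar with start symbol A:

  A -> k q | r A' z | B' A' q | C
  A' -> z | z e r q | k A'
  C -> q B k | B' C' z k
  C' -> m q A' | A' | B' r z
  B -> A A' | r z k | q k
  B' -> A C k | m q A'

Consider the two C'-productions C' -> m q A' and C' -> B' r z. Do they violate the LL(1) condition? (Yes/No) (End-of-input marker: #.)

FIRST(m q A') = { m } and FIRST(B' r z) = { k, m, q, r }.
Both contain m, so the two alternatives are not disjoint — LL(1) conflict.

Yes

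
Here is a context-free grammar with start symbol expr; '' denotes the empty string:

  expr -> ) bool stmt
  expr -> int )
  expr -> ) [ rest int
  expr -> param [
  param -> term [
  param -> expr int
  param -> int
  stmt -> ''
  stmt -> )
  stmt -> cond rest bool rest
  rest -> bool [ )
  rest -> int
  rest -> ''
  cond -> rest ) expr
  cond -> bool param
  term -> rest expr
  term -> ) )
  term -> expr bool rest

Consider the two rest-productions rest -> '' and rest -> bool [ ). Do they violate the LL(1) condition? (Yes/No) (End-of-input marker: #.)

FIRST('') = { '' } and FIRST(bool [ )) = { bool }.
The first alternative is nullable and FOLLOW(rest) = { #, ), [, bool, int } shares bool with FIRST of the second — conflict.

Yes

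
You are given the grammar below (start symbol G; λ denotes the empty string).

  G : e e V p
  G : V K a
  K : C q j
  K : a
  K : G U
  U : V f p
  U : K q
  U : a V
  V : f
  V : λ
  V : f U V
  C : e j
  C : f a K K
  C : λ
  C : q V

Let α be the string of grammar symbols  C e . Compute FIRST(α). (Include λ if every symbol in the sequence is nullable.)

{ e, f, q }

Add FIRST(C)\{λ} = { e, f, q }; C is nullable, continue.
e is a terminal; add {e} and stop.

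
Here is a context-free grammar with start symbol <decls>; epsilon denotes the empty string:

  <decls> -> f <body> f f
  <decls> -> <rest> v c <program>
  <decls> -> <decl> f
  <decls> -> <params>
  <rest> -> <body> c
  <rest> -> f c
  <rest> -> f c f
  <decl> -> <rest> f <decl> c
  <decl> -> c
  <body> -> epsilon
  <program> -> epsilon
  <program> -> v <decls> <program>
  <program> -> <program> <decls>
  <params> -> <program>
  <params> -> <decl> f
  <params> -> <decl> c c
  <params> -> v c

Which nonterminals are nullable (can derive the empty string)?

{ <body>, <decls>, <params>, <program> }

Directly nullable (have an epsilon-production): <body>, <program>.
<params> -> <program> with every symbol nullable, so <params> is nullable.
<decls> -> <params> with every symbol nullable, so <decls> is nullable.
No other nonterminal has a production whose RHS symbols are all nullable.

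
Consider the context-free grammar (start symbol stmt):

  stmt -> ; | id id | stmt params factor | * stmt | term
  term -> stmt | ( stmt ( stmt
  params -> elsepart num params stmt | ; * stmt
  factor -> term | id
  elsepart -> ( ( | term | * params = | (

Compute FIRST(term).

From term -> stmt: add FIRST(stmt) = { (, *, ;, id }.
term -> ( stmt ( stmt contributes {(}.
Union: FIRST(term) = { (, *, ;, id }.

{ (, *, ;, id }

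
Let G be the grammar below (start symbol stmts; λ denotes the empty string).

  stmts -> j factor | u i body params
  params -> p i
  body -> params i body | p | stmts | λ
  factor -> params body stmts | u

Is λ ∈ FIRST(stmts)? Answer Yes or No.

Nullable nonterminals: body.
No production of stmts has an RHS whose symbols are all nullable, so stmts is not nullable.

No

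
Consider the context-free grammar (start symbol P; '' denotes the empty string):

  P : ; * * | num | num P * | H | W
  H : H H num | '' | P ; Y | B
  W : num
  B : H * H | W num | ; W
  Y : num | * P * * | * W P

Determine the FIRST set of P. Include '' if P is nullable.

P : ; * * contributes {;}.
P : num contributes {num}.
P : num P * contributes {num}.
From P : H: add FIRST(H) = { *, ;, num, '' } (including '' since H is nullable).
From P : W: add FIRST(W) = { num }.
Union: FIRST(P) = { *, ;, num, '' }.

{ *, ;, num, '' }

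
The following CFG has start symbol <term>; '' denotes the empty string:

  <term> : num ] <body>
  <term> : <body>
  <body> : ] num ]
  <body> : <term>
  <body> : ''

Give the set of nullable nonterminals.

Directly nullable (have an ''-production): <body>.
<term> : <body> with every symbol nullable, so <term> is nullable.

{ <body>, <term> }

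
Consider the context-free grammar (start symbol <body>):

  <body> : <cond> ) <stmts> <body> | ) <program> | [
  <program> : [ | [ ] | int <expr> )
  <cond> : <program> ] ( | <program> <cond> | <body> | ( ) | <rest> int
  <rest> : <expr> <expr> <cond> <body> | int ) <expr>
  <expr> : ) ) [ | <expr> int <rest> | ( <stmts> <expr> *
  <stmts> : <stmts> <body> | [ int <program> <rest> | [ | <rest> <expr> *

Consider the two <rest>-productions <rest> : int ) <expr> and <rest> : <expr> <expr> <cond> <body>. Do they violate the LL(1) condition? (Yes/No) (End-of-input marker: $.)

FIRST(int ) <expr>) = { int } and FIRST(<expr> <expr> <cond> <body>) = { (, ) }.
The FIRST sets are disjoint and neither alternative is nullable — no conflict.

No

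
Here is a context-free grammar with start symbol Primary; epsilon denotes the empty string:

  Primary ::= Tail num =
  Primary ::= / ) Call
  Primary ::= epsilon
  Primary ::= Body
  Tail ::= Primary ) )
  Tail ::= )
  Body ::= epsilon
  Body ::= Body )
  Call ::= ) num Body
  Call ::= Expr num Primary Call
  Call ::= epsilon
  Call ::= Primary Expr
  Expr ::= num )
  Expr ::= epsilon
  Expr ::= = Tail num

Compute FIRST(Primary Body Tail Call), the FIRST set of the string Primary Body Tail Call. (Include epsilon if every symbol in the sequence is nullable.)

{ ), / }

Add FIRST(Primary)\{epsilon} = { ), / }; Primary is nullable, continue.
Add FIRST(Body)\{epsilon} = { ) }; Body is nullable, continue.
Add FIRST(Tail) = { ), / }; Tail is not nullable, stop.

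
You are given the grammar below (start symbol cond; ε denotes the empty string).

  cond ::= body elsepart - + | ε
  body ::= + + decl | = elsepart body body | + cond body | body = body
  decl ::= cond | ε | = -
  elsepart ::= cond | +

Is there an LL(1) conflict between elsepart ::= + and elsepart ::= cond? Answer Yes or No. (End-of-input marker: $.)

FIRST(+) = { + } and FIRST(cond) = { +, =, ε }.
Both contain +, so the two alternatives are not disjoint — LL(1) conflict.

Yes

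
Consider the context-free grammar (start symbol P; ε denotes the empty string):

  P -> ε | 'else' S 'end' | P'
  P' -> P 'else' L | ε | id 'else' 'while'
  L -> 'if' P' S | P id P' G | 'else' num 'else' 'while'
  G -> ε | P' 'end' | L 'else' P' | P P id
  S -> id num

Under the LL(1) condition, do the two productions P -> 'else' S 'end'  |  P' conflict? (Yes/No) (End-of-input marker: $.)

FIRST('else' S 'end') = { 'else' } and FIRST(P') = { 'else', id, ε }.
Both contain 'else', so the two alternatives are not disjoint — LL(1) conflict.

Yes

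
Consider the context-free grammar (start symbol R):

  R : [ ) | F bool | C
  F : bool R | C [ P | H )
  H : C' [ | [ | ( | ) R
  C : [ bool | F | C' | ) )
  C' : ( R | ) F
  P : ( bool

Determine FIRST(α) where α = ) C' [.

{ ) }

) is a terminal; add {)} and stop.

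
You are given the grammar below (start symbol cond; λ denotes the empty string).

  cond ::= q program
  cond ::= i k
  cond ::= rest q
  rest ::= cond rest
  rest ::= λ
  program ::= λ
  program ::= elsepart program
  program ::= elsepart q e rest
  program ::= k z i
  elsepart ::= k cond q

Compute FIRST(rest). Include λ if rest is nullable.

{ i, q, λ }

From rest ::= cond rest: add FIRST(cond) = { i, q }.
rest ::= λ contributes λ.
Union: FIRST(rest) = { i, q, λ }.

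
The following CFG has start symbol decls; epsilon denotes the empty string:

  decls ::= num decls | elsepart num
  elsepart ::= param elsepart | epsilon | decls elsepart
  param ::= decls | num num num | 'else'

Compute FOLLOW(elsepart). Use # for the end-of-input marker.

In decls ::= elsepart num: add FIRST(num) = { num }.
In elsepart ::= param elsepart: elsepart is at the end, add FOLLOW(elsepart) = { num }.
In elsepart ::= decls elsepart: elsepart is at the end, add FOLLOW(elsepart) = { num }.
Union: FOLLOW(elsepart) = { num }.

{ num }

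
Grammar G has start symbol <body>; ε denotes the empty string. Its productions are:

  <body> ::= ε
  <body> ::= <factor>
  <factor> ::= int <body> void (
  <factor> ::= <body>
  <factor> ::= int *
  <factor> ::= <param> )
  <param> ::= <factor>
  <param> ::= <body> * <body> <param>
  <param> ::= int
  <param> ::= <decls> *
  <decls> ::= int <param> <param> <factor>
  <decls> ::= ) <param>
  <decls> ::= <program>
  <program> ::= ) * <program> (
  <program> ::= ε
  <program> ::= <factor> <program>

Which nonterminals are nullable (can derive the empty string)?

{ <body>, <decls>, <factor>, <param>, <program> }

Directly nullable (have an ε-production): <body>, <program>.
<param> ::= <factor> with every symbol nullable, so <param> is nullable.
<decls> ::= <program> with every symbol nullable, so <decls> is nullable.
<factor> ::= <body> with every symbol nullable, so <factor> is nullable.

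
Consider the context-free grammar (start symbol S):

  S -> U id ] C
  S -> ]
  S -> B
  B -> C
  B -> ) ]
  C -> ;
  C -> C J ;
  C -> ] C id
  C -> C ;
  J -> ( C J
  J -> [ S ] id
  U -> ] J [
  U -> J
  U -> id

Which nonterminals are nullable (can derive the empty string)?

{ } (none)

No nonterminal has an empty production or an RHS whose symbols are all nullable.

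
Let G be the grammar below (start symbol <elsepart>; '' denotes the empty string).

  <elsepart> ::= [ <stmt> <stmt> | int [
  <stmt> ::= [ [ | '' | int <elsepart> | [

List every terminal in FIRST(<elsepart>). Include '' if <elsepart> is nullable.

<elsepart> ::= [ <stmt> <stmt> contributes {[}.
<elsepart> ::= int [ contributes {int}.
Union: FIRST(<elsepart>) = { [, int }.

{ [, int }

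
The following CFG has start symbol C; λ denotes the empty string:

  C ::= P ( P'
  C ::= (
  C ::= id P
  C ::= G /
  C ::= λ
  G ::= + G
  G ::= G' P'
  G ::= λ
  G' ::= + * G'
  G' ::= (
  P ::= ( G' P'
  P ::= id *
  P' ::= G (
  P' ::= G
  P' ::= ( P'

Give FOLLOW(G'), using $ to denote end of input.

In G ::= G' P': add FIRST(P')\{λ} = { (, + }.
  Since P' is nullable, also add FOLLOW(G) = { $, (, / }.
In G' ::= + * G': G' is at the end, add FOLLOW(G') = { $, (, +, / }.
In P ::= ( G' P': add FIRST(P')\{λ} = { (, + }.
  Since P' is nullable, also add FOLLOW(P) = { $, ( }.
Union: FOLLOW(G') = { $, (, +, / }.

{ $, (, +, / }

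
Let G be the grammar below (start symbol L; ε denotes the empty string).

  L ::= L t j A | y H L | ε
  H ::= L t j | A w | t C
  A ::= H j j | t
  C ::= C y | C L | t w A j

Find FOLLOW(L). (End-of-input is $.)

{ $, j, t, y }

L is the start symbol, so $ ∈ FOLLOW(L).
In L ::= L t j A: add FIRST(t j A) = { t }.
In L ::= y H L: L is at the end, add FOLLOW(L) = { $, j, t, y }.
In H ::= L t j: add FIRST(t j) = { t }.
In C ::= C L: L is at the end, add FOLLOW(C) = { $, j, t, y }.
Union: FOLLOW(L) = { $, j, t, y }.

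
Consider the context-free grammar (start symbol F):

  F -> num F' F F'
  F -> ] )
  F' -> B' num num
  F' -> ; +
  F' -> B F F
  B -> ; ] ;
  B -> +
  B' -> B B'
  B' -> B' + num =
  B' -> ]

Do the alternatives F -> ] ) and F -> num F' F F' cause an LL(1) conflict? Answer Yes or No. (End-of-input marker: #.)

FIRST(] )) = { ] } and FIRST(num F' F F') = { num }.
The FIRST sets are disjoint and neither alternative is nullable — no conflict.

No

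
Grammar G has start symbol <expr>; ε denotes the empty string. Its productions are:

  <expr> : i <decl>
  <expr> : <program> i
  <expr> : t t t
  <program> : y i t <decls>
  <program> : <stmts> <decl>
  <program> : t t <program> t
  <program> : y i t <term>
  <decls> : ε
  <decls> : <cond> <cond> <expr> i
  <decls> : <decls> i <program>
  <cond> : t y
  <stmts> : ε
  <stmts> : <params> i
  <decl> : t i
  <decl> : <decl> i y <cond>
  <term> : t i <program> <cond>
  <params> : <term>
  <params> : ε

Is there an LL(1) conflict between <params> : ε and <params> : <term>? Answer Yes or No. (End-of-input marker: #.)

No

FIRST(ε) = { ε } and FIRST(<term>) = { t }.
The first is nullable but FOLLOW(<params>) = { i } is disjoint from FIRST of the second.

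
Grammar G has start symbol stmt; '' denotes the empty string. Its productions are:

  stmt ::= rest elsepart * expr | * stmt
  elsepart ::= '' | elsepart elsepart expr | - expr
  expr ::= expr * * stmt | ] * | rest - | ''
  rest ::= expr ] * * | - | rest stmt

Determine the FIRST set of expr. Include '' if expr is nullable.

{ *, -, ], '' }

From expr ::= expr * * stmt: expr nullable, take FIRST(expr) ∪ {*} = { *, -, ] }.
expr ::= ] * contributes {]}.
From expr ::= rest -: add FIRST(rest) = { *, -, ] }.
expr ::= '' contributes ''.
Union: FIRST(expr) = { *, -, ], '' }.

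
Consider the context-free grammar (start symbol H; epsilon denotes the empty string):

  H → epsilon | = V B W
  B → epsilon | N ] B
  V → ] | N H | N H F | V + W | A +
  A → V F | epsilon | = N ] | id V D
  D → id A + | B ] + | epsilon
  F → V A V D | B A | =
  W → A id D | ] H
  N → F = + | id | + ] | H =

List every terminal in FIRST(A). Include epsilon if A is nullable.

{ +, =, ], id, epsilon }

From A → V F: add FIRST(V) = { +, =, ], id }.
A → epsilon contributes epsilon.
A → = N ] contributes {=}.
A → id V D contributes {id}.
Union: FIRST(A) = { +, =, ], id, epsilon }.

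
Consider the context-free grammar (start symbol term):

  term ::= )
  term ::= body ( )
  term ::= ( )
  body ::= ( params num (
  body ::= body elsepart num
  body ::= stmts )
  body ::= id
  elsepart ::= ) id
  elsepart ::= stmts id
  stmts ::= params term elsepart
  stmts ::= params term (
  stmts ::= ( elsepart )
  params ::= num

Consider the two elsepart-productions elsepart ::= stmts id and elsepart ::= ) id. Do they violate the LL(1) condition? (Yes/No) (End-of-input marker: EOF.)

No

FIRST(stmts id) = { (, num } and FIRST() id) = { ) }.
The FIRST sets are disjoint and neither alternative is nullable — no conflict.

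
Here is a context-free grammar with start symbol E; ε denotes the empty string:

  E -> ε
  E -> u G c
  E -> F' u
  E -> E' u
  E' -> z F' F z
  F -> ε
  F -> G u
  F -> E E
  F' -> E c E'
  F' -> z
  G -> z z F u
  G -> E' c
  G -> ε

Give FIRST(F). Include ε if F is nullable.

{ c, u, z, ε }

F -> ε contributes ε.
From F -> G u: G nullable, take FIRST(G) ∪ {u} = { u, z }.
From F -> E E: E, E nullable, take FIRST(E) ∪ FIRST(E) = { c, u, z }; also ε since the whole RHS is nullable.
Union: FIRST(F) = { c, u, z, ε }.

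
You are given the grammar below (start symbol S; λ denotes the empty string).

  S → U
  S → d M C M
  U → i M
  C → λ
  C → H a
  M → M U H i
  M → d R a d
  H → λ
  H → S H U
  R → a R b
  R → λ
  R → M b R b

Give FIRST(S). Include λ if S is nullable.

{ d, i }

From S → U: add FIRST(U) = { i }.
S → d M C M contributes {d}.
Union: FIRST(S) = { d, i }.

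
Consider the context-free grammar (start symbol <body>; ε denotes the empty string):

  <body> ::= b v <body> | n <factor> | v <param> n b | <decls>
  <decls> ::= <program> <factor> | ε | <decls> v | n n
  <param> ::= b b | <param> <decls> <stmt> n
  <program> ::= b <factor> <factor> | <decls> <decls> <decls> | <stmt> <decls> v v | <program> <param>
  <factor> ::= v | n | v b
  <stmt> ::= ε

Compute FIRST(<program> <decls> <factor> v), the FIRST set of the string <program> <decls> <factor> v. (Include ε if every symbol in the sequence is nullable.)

Add FIRST(<program>)\{ε} = { b, n, v }; <program> is nullable, continue.
Add FIRST(<decls>)\{ε} = { b, n, v }; <decls> is nullable, continue.
Add FIRST(<factor>) = { n, v }; <factor> is not nullable, stop.

{ b, n, v }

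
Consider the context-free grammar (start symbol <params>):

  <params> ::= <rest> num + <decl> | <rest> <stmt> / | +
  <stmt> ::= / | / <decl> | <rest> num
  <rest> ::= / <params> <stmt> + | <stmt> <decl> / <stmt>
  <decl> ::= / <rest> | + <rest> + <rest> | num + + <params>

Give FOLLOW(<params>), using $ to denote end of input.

{ $, +, /, num }

<params> is the start symbol, so $ ∈ FOLLOW(<params>).
In <rest> ::= / <params> <stmt> +: add FIRST(<stmt> +) = { / }.
In <decl> ::= num + + <params>: <params> is at the end, add FOLLOW(<decl>) = { $, +, /, num }.
Union: FOLLOW(<params>) = { $, +, /, num }.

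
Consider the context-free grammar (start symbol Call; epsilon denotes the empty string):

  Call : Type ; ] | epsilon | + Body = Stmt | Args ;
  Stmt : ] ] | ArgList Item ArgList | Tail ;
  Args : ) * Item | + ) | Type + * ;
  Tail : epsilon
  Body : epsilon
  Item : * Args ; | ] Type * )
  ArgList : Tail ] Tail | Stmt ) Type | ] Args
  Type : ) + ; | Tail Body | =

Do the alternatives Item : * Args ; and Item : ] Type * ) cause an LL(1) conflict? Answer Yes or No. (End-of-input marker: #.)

No

FIRST(* Args ;) = { * } and FIRST(] Type * )) = { ] }.
The FIRST sets are disjoint and neither alternative is nullable — no conflict.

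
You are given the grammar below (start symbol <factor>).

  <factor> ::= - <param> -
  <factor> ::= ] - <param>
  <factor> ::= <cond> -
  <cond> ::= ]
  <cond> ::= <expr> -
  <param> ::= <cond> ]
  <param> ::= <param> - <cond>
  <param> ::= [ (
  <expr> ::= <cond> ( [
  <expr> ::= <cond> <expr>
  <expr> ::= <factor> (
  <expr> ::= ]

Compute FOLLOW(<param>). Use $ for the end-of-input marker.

In <factor> ::= - <param> -: add FIRST(-) = { - }.
In <factor> ::= ] - <param>: <param> is at the end, add FOLLOW(<factor>) = { $, ( }.
In <param> ::= <param> - <cond>: add FIRST(- <cond>) = { - }.
Union: FOLLOW(<param>) = { $, (, - }.

{ $, (, - }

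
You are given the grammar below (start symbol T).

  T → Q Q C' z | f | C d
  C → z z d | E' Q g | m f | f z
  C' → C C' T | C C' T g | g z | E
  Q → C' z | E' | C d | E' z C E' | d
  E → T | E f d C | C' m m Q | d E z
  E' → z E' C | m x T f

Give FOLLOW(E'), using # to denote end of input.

{ d, f, g, m, z }

In C → E' Q g: add FIRST(Q g) = { d, f, g, m, z }.
In Q → E': E' is at the end, add FOLLOW(Q) = { d, f, g, m, z }.
In Q → E' z C E': add FIRST(z C E') = { z }.
In Q → E' z C E': E' is at the end, add FOLLOW(Q) = { d, f, g, m, z }.
In E' → z E' C: add FIRST(C) = { f, m, z }.
Union: FOLLOW(E') = { d, f, g, m, z }.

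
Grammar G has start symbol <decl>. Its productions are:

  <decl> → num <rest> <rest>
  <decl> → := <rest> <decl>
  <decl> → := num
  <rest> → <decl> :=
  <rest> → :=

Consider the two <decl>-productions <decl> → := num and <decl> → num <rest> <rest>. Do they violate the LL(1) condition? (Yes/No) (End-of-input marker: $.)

FIRST(:= num) = { := } and FIRST(num <rest> <rest>) = { num }.
The FIRST sets are disjoint and neither alternative is nullable — no conflict.

No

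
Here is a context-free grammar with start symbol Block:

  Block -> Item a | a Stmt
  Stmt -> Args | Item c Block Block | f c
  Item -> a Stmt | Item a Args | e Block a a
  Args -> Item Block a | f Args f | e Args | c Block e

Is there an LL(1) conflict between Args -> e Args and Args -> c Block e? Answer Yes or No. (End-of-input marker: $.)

FIRST(e Args) = { e } and FIRST(c Block e) = { c }.
The FIRST sets are disjoint and neither alternative is nullable — no conflict.

No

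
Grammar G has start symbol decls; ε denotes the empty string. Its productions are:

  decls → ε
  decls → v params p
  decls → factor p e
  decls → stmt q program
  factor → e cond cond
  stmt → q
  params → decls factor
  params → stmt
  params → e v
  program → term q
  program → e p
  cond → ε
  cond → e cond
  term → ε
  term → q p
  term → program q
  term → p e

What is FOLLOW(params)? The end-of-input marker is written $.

In decls → v params p: add FIRST(p) = { p }.
Union: FOLLOW(params) = { p }.

{ p }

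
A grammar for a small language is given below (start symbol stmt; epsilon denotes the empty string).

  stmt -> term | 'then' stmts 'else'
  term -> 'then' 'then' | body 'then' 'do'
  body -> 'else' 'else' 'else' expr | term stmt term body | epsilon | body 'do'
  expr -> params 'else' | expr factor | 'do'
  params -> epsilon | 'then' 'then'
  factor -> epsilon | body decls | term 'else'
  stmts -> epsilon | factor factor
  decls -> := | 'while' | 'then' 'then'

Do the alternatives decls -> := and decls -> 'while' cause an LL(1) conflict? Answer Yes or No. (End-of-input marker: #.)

No

FIRST(:=) = { := } and FIRST('while') = { 'while' }.
The FIRST sets are disjoint and neither alternative is nullable — no conflict.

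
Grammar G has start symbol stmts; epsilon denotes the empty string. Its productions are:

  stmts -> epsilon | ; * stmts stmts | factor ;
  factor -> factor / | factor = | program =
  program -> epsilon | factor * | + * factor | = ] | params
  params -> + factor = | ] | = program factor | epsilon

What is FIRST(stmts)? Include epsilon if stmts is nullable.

{ +, ;, =, ], epsilon }

stmts -> epsilon contributes epsilon.
stmts -> ; * stmts stmts contributes {;}.
From stmts -> factor ;: add FIRST(factor) = { +, =, ] }.
Union: FIRST(stmts) = { +, ;, =, ], epsilon }.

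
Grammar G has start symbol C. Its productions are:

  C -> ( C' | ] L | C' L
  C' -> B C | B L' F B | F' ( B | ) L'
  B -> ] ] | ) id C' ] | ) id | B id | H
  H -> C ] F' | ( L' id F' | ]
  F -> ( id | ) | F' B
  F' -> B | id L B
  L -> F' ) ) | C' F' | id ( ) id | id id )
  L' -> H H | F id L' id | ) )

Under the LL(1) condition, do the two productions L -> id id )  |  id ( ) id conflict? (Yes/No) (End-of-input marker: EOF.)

Yes

FIRST(id id )) = { id } and FIRST(id ( ) id) = { id }.
Both contain id, so the two alternatives are not disjoint — LL(1) conflict.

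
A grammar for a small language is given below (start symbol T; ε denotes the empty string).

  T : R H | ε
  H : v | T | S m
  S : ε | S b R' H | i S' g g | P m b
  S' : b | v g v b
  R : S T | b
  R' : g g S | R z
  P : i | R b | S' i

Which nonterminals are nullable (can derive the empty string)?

{ H, R, S, T }

Directly nullable (have an ε-production): T, S.
H : T with every symbol nullable, so H is nullable.
R : S T with every symbol nullable, so R is nullable.
No other nonterminal has a production whose RHS symbols are all nullable.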